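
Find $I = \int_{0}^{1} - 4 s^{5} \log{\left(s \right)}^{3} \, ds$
$\frac{1}{54}$

Start from the elementary integral
$$J(a) = \int_{0}^{1} - 4 s^{a} \, ds = - \frac{4}{a + 1}.$$

Differentiating under the integral sign brings down a factor of $\ln s$:
$$\frac{dJ}{da} = \int_{0}^{1} - 4 s^{a} \log{\left(s \right)} \, ds = \frac{4}{\left(a + 1\right)^{2}}.$$

Repeating $3$ times in total — each differentiation brings down another $\ln s$ — gives
$$\frac{d^{3}J}{da^{3}} = \int_{0}^{1} - 4 s^{a} \log{\left(s \right)}^{3} \, ds = \frac{24}{\left(a + 1\right)^{4}},$$
and the integrand here is exactly the target integrand, so $I = \frac{24}{\left(a + 1\right)^{4}}$.

Setting $a = 5$:
$$I = \frac{1}{54}.$$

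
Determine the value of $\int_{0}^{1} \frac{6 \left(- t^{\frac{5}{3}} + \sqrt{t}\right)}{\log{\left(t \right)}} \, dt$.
$- \log{\left(\frac{16777216}{531441} \right)}$

Introduce a parameter $a$ in the exponent: let $I(a) = \int_{0}^{1} \frac{6 \left(\sqrt{t} - t^{a}\right)}{\log{\left(t \right)}} \, dt$.

Since $\dfrac{\partial}{\partial a}\,t^{a} = t^{a} \ln t$, the $\ln t$ in the denominator cancels and
$$\frac{dI}{da} = \int_{0}^{1} -6 t^{a} \, dt = -6 \left[\frac{t^{a+1}}{a+1}\right]_0^1 = - \frac{6}{a + 1}.$$

Integrating with respect to $a$ gives $I(a) = - \log{\left(\frac{64 \left(a + 1\right)^{6}}{729} \right)} + C$.

At $a = \frac{1}{2}$ the integrand is identically $0$, so $I(\frac{1}{2}) = 0$. The closed form gives $0$, hence $C = 0$.

Setting $a = \frac{5}{3}$:
$$I = - \log{\left(\frac{16777216}{531441} \right)}.$$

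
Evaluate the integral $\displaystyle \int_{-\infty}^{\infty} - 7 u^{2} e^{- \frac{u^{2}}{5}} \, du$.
$- \frac{35 \sqrt{5} \sqrt{\pi}}{2}$

Start from the elementary integral
$$J(a) = \int_{-\infty}^{\infty} - 7 e^{- a u^{2}} \, du = - \frac{7 \sqrt{\pi}}{\sqrt{a}}.$$

Differentiating under the integral sign brings down a factor of $(-u^2)$:
$$\frac{dJ}{da} = \int_{-\infty}^{\infty} 7 u^{2} e^{- a u^{2}} \, du = \frac{7 \sqrt{\pi}}{2 a^{\frac{3}{2}}}.$$

The integral on the left is $-I$, so $I = - \frac{7 \sqrt{\pi}}{2 a^{\frac{3}{2}}}$.

Setting $a = \frac{1}{5}$:
$$I = - \frac{35 \sqrt{5} \sqrt{\pi}}{2}.$$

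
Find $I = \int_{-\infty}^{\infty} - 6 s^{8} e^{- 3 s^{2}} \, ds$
$- \frac{35 \sqrt{3} \sqrt{\pi}}{216}$

Begin with the known integral
$$J(a) = \int_{-\infty}^{\infty} - 6 e^{- a s^{2}} \, ds = - \frac{6 \sqrt{\pi}}{\sqrt{a}}.$$

Differentiating under the integral sign brings down a factor of $(-s^2)$:
$$\frac{dJ}{da} = \int_{-\infty}^{\infty} 6 s^{2} e^{- a s^{2}} \, ds = \frac{3 \sqrt{\pi}}{a^{\frac{3}{2}}}.$$

Repeating $4$ times in total — each differentiation brings down another $(-s^2)$ — gives
$$\frac{d^{4}J}{da^{4}} = \int_{-\infty}^{\infty} - 6 s^{8} e^{- a s^{2}} \, ds = - \frac{315 \sqrt{\pi}}{8 a^{\frac{9}{2}}},$$
and the integrand here is exactly the target integrand, so $I = - \frac{315 \sqrt{\pi}}{8 a^{\frac{9}{2}}}$.

Setting $a = 3$:
$$I = - \frac{35 \sqrt{3} \sqrt{\pi}}{216}.$$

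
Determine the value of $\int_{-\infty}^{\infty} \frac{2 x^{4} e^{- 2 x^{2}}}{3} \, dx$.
$\frac{\sqrt{2} \sqrt{\pi}}{16}$

Start from the elementary integral
$$J(a) = \int_{-\infty}^{\infty} \frac{2 e^{- a x^{2}}}{3} \, dx = \frac{2 \sqrt{\pi}}{3 \sqrt{a}}.$$

Differentiating under the integral sign brings down a factor of $(-x^2)$:
$$\frac{dJ}{da} = \int_{-\infty}^{\infty} - \frac{2 x^{2} e^{- a x^{2}}}{3} \, dx = - \frac{\sqrt{\pi}}{3 a^{\frac{3}{2}}}.$$

Repeating twice in total — each differentiation brings down another $(-x^2)$ — gives
$$\frac{d^{2}J}{da^{2}} = \int_{-\infty}^{\infty} \frac{2 x^{4} e^{- a x^{2}}}{3} \, dx = \frac{\sqrt{\pi}}{2 a^{\frac{5}{2}}},$$
and the integrand here is exactly the target integrand, so $I = \frac{\sqrt{\pi}}{2 a^{\frac{5}{2}}}$.

Setting $a = 2$:
$$I = \frac{\sqrt{2} \sqrt{\pi}}{16}.$$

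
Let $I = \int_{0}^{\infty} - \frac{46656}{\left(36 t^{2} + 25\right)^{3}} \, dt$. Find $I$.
$- \frac{1458 \pi}{3125}$

Begin with the known result
$$J(a) = \int_{0}^{\infty} - \frac{1}{a^{2} + t^{2}} \, dt = - \frac{\pi}{2 a}.$$

Differentiating under the integral sign with respect to $a$,
$$\frac{dJ}{da} = \int_{0}^{\infty} \frac{2 a}{\left(a^{2} + t^{2}\right)^{2}} \, dt = \frac{\pi}{2 a^{2}},$$
so $\int_{0}^{\infty} - \frac{1}{\left(a^{2} + t^{2}\right)^{2}} \, dt = - \frac{\pi}{4 a^{3}}$.

Repeating — each differentiation of $1/(t^2+a^2)^j$ produces $-2ja/(t^2+a^2)^{j+1}$ — and dividing through by $-2ja$ at each step yields, after $2$ differentiations in total,
$$\int_{0}^{\infty} - \frac{1}{\left(a^{2} + t^{2}\right)^{3}} \, dt = - \frac{3 \pi}{16 a^{5}}.$$

Setting $a = \frac{5}{6}$:
$$I = - \frac{1458 \pi}{3125}.$$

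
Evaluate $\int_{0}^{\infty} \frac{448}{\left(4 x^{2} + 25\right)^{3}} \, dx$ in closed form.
$\frac{42 \pi}{3125}$

Recall the elementary integral
$$J(a) = \int_{0}^{\infty} \frac{7}{a^{2} + x^{2}} \, dx = \frac{7 \pi}{2 a}.$$

Differentiating under the integral sign with respect to $a$,
$$\frac{dJ}{da} = \int_{0}^{\infty} - \frac{14 a}{\left(a^{2} + x^{2}\right)^{2}} \, dx = - \frac{7 \pi}{2 a^{2}},$$
so $\int_{0}^{\infty} \frac{7}{\left(a^{2} + x^{2}\right)^{2}} \, dx = \frac{7 \pi}{4 a^{3}}$.

Repeating — each differentiation of $1/(x^2+a^2)^j$ produces $-2ja/(x^2+a^2)^{j+1}$ — and dividing through by $-2ja$ at each step yields, after $2$ differentiations in total,
$$\int_{0}^{\infty} \frac{7}{\left(a^{2} + x^{2}\right)^{3}} \, dx = \frac{21 \pi}{16 a^{5}}.$$

Setting $a = \frac{5}{2}$:
$$I = \frac{42 \pi}{3125}.$$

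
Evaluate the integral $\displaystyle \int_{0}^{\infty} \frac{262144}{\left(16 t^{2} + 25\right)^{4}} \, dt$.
$\frac{2048 \pi}{15625}$

Start from the standard arctangent integral
$$J(a) = \int_{0}^{\infty} \frac{4}{a^{2} + t^{2}} \, dt = \frac{2 \pi}{a}.$$

Differentiating under the integral sign with respect to $a$,
$$\frac{dJ}{da} = \int_{0}^{\infty} - \frac{8 a}{\left(a^{2} + t^{2}\right)^{2}} \, dt = - \frac{2 \pi}{a^{2}},$$
so $\int_{0}^{\infty} \frac{4}{\left(a^{2} + t^{2}\right)^{2}} \, dt = \frac{\pi}{a^{3}}$.

Repeating — each differentiation of $1/(t^2+a^2)^j$ produces $-2ja/(t^2+a^2)^{j+1}$ — and dividing through by $-2ja$ at each step yields, after $3$ differentiations in total,
$$\int_{0}^{\infty} \frac{4}{\left(a^{2} + t^{2}\right)^{4}} \, dt = \frac{5 \pi}{8 a^{7}}.$$

Setting $a = \frac{5}{4}$:
$$I = \frac{2048 \pi}{15625}.$$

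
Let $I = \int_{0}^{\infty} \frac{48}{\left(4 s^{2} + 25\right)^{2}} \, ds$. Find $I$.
$\frac{6 \pi}{125}$

Begin with the known result
$$J(a) = \int_{0}^{\infty} \frac{3}{a^{2} + s^{2}} \, ds = \frac{3 \pi}{2 a}.$$

Differentiating under the integral sign with respect to $a$,
$$\frac{dJ}{da} = \int_{0}^{\infty} - \frac{6 a}{\left(a^{2} + s^{2}\right)^{2}} \, ds = - \frac{3 \pi}{2 a^{2}},$$
so $\int_{0}^{\infty} \frac{3}{\left(a^{2} + s^{2}\right)^{2}} \, ds = \frac{3 \pi}{4 a^{3}}$.

Setting $a = \frac{5}{2}$:
$$I = \frac{6 \pi}{125}.$$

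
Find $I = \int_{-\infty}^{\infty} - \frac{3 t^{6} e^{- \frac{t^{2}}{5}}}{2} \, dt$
$- \frac{5625 \sqrt{5} \sqrt{\pi}}{16}$

Consider the simpler parametrised integral
$$J(a) = \int_{-\infty}^{\infty} - \frac{3 e^{- a t^{2}}}{2} \, dt = - \frac{3 \sqrt{\pi}}{2 \sqrt{a}}.$$

Differentiating under the integral sign brings down a factor of $(-t^2)$:
$$\frac{dJ}{da} = \int_{-\infty}^{\infty} \frac{3 t^{2} e^{- a t^{2}}}{2} \, dt = \frac{3 \sqrt{\pi}}{4 a^{\frac{3}{2}}}.$$

Repeating $3$ times in total — each differentiation brings down another $(-t^2)$ — gives
$$\frac{d^{3}J}{da^{3}} = \int_{-\infty}^{\infty} \frac{3 t^{6} e^{- a t^{2}}}{2} \, dt = \frac{45 \sqrt{\pi}}{16 a^{\frac{7}{2}}},$$
and the integrand here is $(-1)^{3}$ times the target integrand, so $I = (-1)^{3}\,\frac{d^{3}J}{da^{3}} = - \frac{45 \sqrt{\pi}}{16 a^{\frac{7}{2}}}$.

Setting $a = \frac{1}{5}$:
$$I = - \frac{5625 \sqrt{5} \sqrt{\pi}}{16}.$$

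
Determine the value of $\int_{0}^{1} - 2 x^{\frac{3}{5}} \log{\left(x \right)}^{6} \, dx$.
$- \frac{3515625}{65536}$

Start from the elementary integral
$$J(a) = \int_{0}^{1} - 2 x^{a} \, dx = - \frac{2}{a + 1}.$$

Differentiating under the integral sign brings down a factor of $\ln x$:
$$\frac{dJ}{da} = \int_{0}^{1} - 2 x^{a} \log{\left(x \right)} \, dx = \frac{2}{\left(a + 1\right)^{2}}.$$

Repeating $6$ times in total — each differentiation brings down another $\ln x$ — gives
$$\frac{d^{6}J}{da^{6}} = \int_{0}^{1} - 2 x^{a} \log{\left(x \right)}^{6} \, dx = - \frac{1440}{\left(a + 1\right)^{7}},$$
and the integrand here is exactly the target integrand, so $I = - \frac{1440}{\left(a + 1\right)^{7}}$.

Setting $a = \frac{3}{5}$:
$$I = - \frac{3515625}{65536}.$$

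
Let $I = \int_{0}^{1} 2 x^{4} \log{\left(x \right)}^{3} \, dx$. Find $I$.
$- \frac{12}{625}$

Start from the elementary integral
$$J(a) = \int_{0}^{1} 2 x^{a} \, dx = \frac{2}{a + 1}.$$

Differentiating under the integral sign brings down a factor of $\ln x$:
$$\frac{dJ}{da} = \int_{0}^{1} 2 x^{a} \log{\left(x \right)} \, dx = - \frac{2}{\left(a + 1\right)^{2}}.$$

Repeating $3$ times in total — each differentiation brings down another $\ln x$ — gives
$$\frac{d^{3}J}{da^{3}} = \int_{0}^{1} 2 x^{a} \log{\left(x \right)}^{3} \, dx = - \frac{12}{\left(a + 1\right)^{4}},$$
and the integrand here is exactly the target integrand, so $I = - \frac{12}{\left(a + 1\right)^{4}}$.

Setting $a = 4$:
$$I = - \frac{12}{625}.$$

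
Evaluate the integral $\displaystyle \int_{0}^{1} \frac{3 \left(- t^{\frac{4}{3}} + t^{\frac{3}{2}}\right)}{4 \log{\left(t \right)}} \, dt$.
$\log{\left(\frac{\sqrt[4]{14} \cdot 15^{\frac{3}{4}}}{14} \right)}$

Consider the one-parameter family: let $I(a) = \int_{0}^{1} \frac{3 \left(t^{\frac{3}{2}} - t^{a}\right)}{4 \log{\left(t \right)}} \, dt$.

Since $\dfrac{\partial}{\partial a}\,t^{a} = t^{a} \ln t$, the $\ln t$ in the denominator cancels and
$$\frac{dI}{da} = \int_{0}^{1} - \frac{3}{4} t^{a} \, dt = - \frac{3}{4} \left[\frac{t^{a+1}}{a+1}\right]_0^1 = - \frac{3}{4 a + 4}.$$

Integrating with respect to $a$ gives $I(a) = - \frac{3 \log{\left(a + 1 \right)}}{4} - \frac{3 \log{\left(2 \right)}}{4} + \frac{3 \log{\left(5 \right)}}{4} + C$.

At $a = \frac{3}{2}$ the integrand is identically $0$, so $I(\frac{3}{2}) = 0$. The closed form gives $0$, hence $C = 0$.

Setting $a = \frac{4}{3}$:
$$I = \log{\left(\frac{\sqrt[4]{14} \cdot 15^{\frac{3}{4}}}{14} \right)}.$$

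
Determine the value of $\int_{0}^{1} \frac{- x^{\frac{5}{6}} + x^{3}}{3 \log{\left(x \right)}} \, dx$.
$- \frac{\log{\left(11 \right)}}{3} + \frac{\log{\left(3 \right)}}{3} + \log{\left(2 \right)}$

Introduce a parameter $a$ in the exponent: let $I(a) = \int_{0}^{1} \frac{x^{3} - x^{a}}{3 \log{\left(x \right)}} \, dx$.

Since $\dfrac{\partial}{\partial a}\,x^{a} = x^{a} \ln x$, the $\ln x$ in the denominator cancels and
$$\frac{dI}{da} = \int_{0}^{1} - \frac{1}{3} x^{a} \, dx = - \frac{1}{3} \left[\frac{x^{a+1}}{a+1}\right]_0^1 = - \frac{1}{3 a + 3}.$$

Integrating with respect to $a$ gives $I(a) = - \frac{\log{\left(a + 1 \right)}}{3} + \frac{2 \log{\left(2 \right)}}{3} + C$.

At $a = 3$ the integrand is identically $0$, so $I(3) = 0$. The closed form gives $0$, hence $C = 0$.

Setting $a = \frac{5}{6}$:
$$I = - \frac{\log{\left(11 \right)}}{3} + \frac{\log{\left(3 \right)}}{3} + \log{\left(2 \right)}.$$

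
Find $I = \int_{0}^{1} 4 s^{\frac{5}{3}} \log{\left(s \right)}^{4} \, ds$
$\frac{729}{1024}$

Start from the elementary integral
$$J(a) = \int_{0}^{1} 4 s^{a} \, ds = \frac{4}{a + 1}.$$

Differentiating under the integral sign brings down a factor of $\ln s$:
$$\frac{dJ}{da} = \int_{0}^{1} 4 s^{a} \log{\left(s \right)} \, ds = - \frac{4}{\left(a + 1\right)^{2}}.$$

Repeating $4$ times in total — each differentiation brings down another $\ln s$ — gives
$$\frac{d^{4}J}{da^{4}} = \int_{0}^{1} 4 s^{a} \log{\left(s \right)}^{4} \, ds = \frac{96}{\left(a + 1\right)^{5}},$$
and the integrand here is exactly the target integrand, so $I = \frac{96}{\left(a + 1\right)^{5}}$.

Setting $a = \frac{5}{3}$:
$$I = \frac{729}{1024}.$$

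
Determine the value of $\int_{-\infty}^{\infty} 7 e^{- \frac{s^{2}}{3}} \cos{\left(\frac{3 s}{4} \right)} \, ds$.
$\frac{7 \sqrt{3} \sqrt{\pi}}{e^{\frac{27}{64}}}$

Let $b$ denote the cosine frequency and define $I(b) = \int_{-\infty}^{\infty} 7 e^{- \frac{s^{2}}{3}} \cos{\left(b s \right)} \, ds$.

Differentiating under the integral sign,
$$I'(b) = \int_{-\infty}^{\infty} - 7 s e^{- \frac{s^{2}}{3}} \sin{\left(b s \right)} \, ds.$$

Integrate $\int_{-\infty}^{\infty} s \sin(b s)\, e^{- \frac{s^{2}}{3}}\, ds$ by parts with $u = \sin(b s)$ and $dv = s\, e^{- \frac{s^{2}}{3}}\, ds$, giving $v = - \frac{3 e^{- \frac{s^{2}}{3}}}{2}$. The boundary term vanishes and
$$\int_{-\infty}^{\infty} s \sin(b s)\, e^{- \frac{s^{2}}{3}}\, ds = \frac{3 b}{2} \int_{-\infty}^{\infty} \cos(b s)\, e^{- \frac{s^{2}}{3}}\, ds,$$
so $I'(b) = - \frac{3 b}{2}\, I(b)$.

This is a separable first-order ODE; solving with the initial condition $I(0) = \int_{-\infty}^{\infty} 7 e^{- \frac{s^{2}}{3}}\,ds = 7 \sqrt{3} \sqrt{\pi}$ gives
$$I(b) = 7 \sqrt{3} \sqrt{\pi} e^{- \frac{3 b^{2}}{4}}.$$

Setting $b = \frac{3}{4}$:
$$I = \frac{7 \sqrt{3} \sqrt{\pi}}{e^{\frac{27}{64}}}.$$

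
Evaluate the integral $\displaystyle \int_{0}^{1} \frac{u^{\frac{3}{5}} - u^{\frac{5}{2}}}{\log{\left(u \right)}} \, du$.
$- \log{\left(\frac{35}{16} \right)}$

Replace the exponent $\frac{5}{2}$ by a parameter $a$: let $I(a) = \int_{0}^{1} \frac{u^{\frac{3}{5}} - u^{a}}{\log{\left(u \right)}} \, du$.

Since $\dfrac{\partial}{\partial a}\,u^{a} = u^{a} \ln u$, the $\ln u$ in the denominator cancels and
$$\frac{dI}{da} = \int_{0}^{1} -1 u^{a} \, du = -1 \left[\frac{u^{a+1}}{a+1}\right]_0^1 = - \frac{1}{a + 1}.$$

Integrating with respect to $a$ gives $I(a) = - \log{\left(\frac{5 a}{8} + \frac{5}{8} \right)} + C$.

At $a = \frac{3}{5}$ the integrand is identically $0$, so $I(\frac{3}{5}) = 0$. The closed form gives $0$, hence $C = 0$.

Setting $a = \frac{5}{2}$:
$$I = - \log{\left(\frac{35}{16} \right)}.$$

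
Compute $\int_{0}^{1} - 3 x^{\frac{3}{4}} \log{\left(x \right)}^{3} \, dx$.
$\frac{4608}{2401}$

Begin with the known integral
$$J(a) = \int_{0}^{1} - 3 x^{a} \, dx = - \frac{3}{a + 1}.$$

Differentiating under the integral sign brings down a factor of $\ln x$:
$$\frac{dJ}{da} = \int_{0}^{1} - 3 x^{a} \log{\left(x \right)} \, dx = \frac{3}{\left(a + 1\right)^{2}}.$$

Repeating $3$ times in total — each differentiation brings down another $\ln x$ — gives
$$\frac{d^{3}J}{da^{3}} = \int_{0}^{1} - 3 x^{a} \log{\left(x \right)}^{3} \, dx = \frac{18}{\left(a + 1\right)^{4}},$$
and the integrand here is exactly the target integrand, so $I = \frac{18}{\left(a + 1\right)^{4}}$.

Setting $a = \frac{3}{4}$:
$$I = \frac{4608}{2401}.$$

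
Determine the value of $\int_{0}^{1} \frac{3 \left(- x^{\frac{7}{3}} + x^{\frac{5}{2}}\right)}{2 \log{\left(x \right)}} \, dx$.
$\log{\left(\frac{21 \sqrt{105}}{200} \right)}$

Replace the exponent $\frac{5}{2}$ by a parameter $a$: let $I(a) = \int_{0}^{1} \frac{3 \left(- x^{\frac{7}{3}} + x^{a}\right)}{2 \log{\left(x \right)}} \, dx$.

Since $\dfrac{\partial}{\partial a}\,x^{a} = x^{a} \ln x$, the $\ln x$ in the denominator cancels and
$$\frac{dI}{da} = \int_{0}^{1} \frac{3}{2} x^{a} \, dx = \frac{3}{2} \left[\frac{x^{a+1}}{a+1}\right]_0^1 = \frac{3}{2 \left(a + 1\right)}.$$

Integrating with respect to $a$ gives $I(a) = \log{\left(\frac{3 \sqrt{30} \left(a + 1\right)^{\frac{3}{2}}}{100} \right)} + C$.

At $a = \frac{7}{3}$ the integrand is identically $0$, so $I(\frac{7}{3}) = 0$. The closed form gives $0$, hence $C = 0$.

Setting $a = \frac{5}{2}$:
$$I = \log{\left(\frac{21 \sqrt{105}}{200} \right)}.$$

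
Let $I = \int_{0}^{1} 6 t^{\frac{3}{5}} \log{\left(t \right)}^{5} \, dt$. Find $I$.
$- \frac{703125}{16384}$

Begin with the known integral
$$J(a) = \int_{0}^{1} 6 t^{a} \, dt = \frac{6}{a + 1}.$$

Differentiating under the integral sign brings down a factor of $\ln t$:
$$\frac{dJ}{da} = \int_{0}^{1} 6 t^{a} \log{\left(t \right)} \, dt = - \frac{6}{\left(a + 1\right)^{2}}.$$

Repeating $5$ times in total — each differentiation brings down another $\ln t$ — gives
$$\frac{d^{5}J}{da^{5}} = \int_{0}^{1} 6 t^{a} \log{\left(t \right)}^{5} \, dt = - \frac{720}{\left(a + 1\right)^{6}},$$
and the integrand here is exactly the target integrand, so $I = - \frac{720}{\left(a + 1\right)^{6}}$.

Setting $a = \frac{3}{5}$:
$$I = - \frac{703125}{16384}.$$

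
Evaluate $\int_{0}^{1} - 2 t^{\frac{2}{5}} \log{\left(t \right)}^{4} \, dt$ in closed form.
$- \frac{150000}{16807}$

Consider the simpler parametrised integral
$$J(a) = \int_{0}^{1} - 2 t^{a} \, dt = - \frac{2}{a + 1}.$$

Differentiating under the integral sign brings down a factor of $\ln t$:
$$\frac{dJ}{da} = \int_{0}^{1} - 2 t^{a} \log{\left(t \right)} \, dt = \frac{2}{\left(a + 1\right)^{2}}.$$

Repeating $4$ times in total — each differentiation brings down another $\ln t$ — gives
$$\frac{d^{4}J}{da^{4}} = \int_{0}^{1} - 2 t^{a} \log{\left(t \right)}^{4} \, dt = - \frac{48}{\left(a + 1\right)^{5}},$$
and the integrand here is exactly the target integrand, so $I = - \frac{48}{\left(a + 1\right)^{5}}$.

Setting $a = \frac{2}{5}$:
$$I = - \frac{150000}{16807}.$$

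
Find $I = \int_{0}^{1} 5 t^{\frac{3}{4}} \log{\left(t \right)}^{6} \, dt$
$\frac{58982400}{823543}$

Begin with the known integral
$$J(a) = \int_{0}^{1} 5 t^{a} \, dt = \frac{5}{a + 1}.$$

Differentiating under the integral sign brings down a factor of $\ln t$:
$$\frac{dJ}{da} = \int_{0}^{1} 5 t^{a} \log{\left(t \right)} \, dt = - \frac{5}{\left(a + 1\right)^{2}}.$$

Repeating $6$ times in total — each differentiation brings down another $\ln t$ — gives
$$\frac{d^{6}J}{da^{6}} = \int_{0}^{1} 5 t^{a} \log{\left(t \right)}^{6} \, dt = \frac{3600}{\left(a + 1\right)^{7}},$$
and the integrand here is exactly the target integrand, so $I = \frac{3600}{\left(a + 1\right)^{7}}$.

Setting $a = \frac{3}{4}$:
$$I = \frac{58982400}{823543}.$$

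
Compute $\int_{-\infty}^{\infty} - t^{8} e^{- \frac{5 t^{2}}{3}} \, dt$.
$- \frac{1701 \sqrt{15} \sqrt{\pi}}{10000}$

Start from the elementary integral
$$J(a) = \int_{-\infty}^{\infty} - e^{- a t^{2}} \, dt = - \frac{\sqrt{\pi}}{\sqrt{a}}.$$

Differentiating under the integral sign brings down a factor of $(-t^2)$:
$$\frac{dJ}{da} = \int_{-\infty}^{\infty} t^{2} e^{- a t^{2}} \, dt = \frac{\sqrt{\pi}}{2 a^{\frac{3}{2}}}.$$

Repeating $4$ times in total — each differentiation brings down another $(-t^2)$ — gives
$$\frac{d^{4}J}{da^{4}} = \int_{-\infty}^{\infty} - t^{8} e^{- a t^{2}} \, dt = - \frac{105 \sqrt{\pi}}{16 a^{\frac{9}{2}}},$$
and the integrand here is exactly the target integrand, so $I = - \frac{105 \sqrt{\pi}}{16 a^{\frac{9}{2}}}$.

Setting $a = \frac{5}{3}$:
$$I = - \frac{1701 \sqrt{15} \sqrt{\pi}}{10000}.$$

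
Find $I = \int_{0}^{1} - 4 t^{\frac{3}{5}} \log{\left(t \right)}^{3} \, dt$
$\frac{1875}{512}$

Begin with the known integral
$$J(a) = \int_{0}^{1} - 4 t^{a} \, dt = - \frac{4}{a + 1}.$$

Differentiating under the integral sign brings down a factor of $\ln t$:
$$\frac{dJ}{da} = \int_{0}^{1} - 4 t^{a} \log{\left(t \right)} \, dt = \frac{4}{\left(a + 1\right)^{2}}.$$

Repeating $3$ times in total — each differentiation brings down another $\ln t$ — gives
$$\frac{d^{3}J}{da^{3}} = \int_{0}^{1} - 4 t^{a} \log{\left(t \right)}^{3} \, dt = \frac{24}{\left(a + 1\right)^{4}},$$
and the integrand here is exactly the target integrand, so $I = \frac{24}{\left(a + 1\right)^{4}}$.

Setting $a = \frac{3}{5}$:
$$I = \frac{1875}{512}.$$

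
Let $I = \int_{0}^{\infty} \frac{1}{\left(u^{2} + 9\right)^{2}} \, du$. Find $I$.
$\frac{\pi}{108}$

Recall the elementary integral
$$J(a) = \int_{0}^{\infty} \frac{1}{a^{2} + u^{2}} \, du = \frac{\pi}{2 a}.$$

Differentiating under the integral sign with respect to $a$,
$$\frac{dJ}{da} = \int_{0}^{\infty} - \frac{2 a}{\left(a^{2} + u^{2}\right)^{2}} \, du = - \frac{\pi}{2 a^{2}},$$
so $\int_{0}^{\infty} \frac{1}{\left(a^{2} + u^{2}\right)^{2}} \, du = \frac{\pi}{4 a^{3}}$.

Setting $a = 3$:
$$I = \frac{\pi}{108}.$$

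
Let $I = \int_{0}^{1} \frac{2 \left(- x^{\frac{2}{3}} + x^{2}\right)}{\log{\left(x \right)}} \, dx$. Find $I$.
$\log{\left(\frac{81}{25} \right)}$

Replace the exponent $2$ by a parameter $a$: let $I(a) = \int_{0}^{1} \frac{2 \left(- x^{\frac{2}{3}} + x^{a}\right)}{\log{\left(x \right)}} \, dx$.

Since $\dfrac{\partial}{\partial a}\,x^{a} = x^{a} \ln x$, the $\ln x$ in the denominator cancels and
$$\frac{dI}{da} = \int_{0}^{1} 2 x^{a} \, dx = 2 \left[\frac{x^{a+1}}{a+1}\right]_0^1 = \frac{2}{a + 1}.$$

Integrating with respect to $a$ gives $I(a) = \log{\left(\frac{9 \left(a + 1\right)^{2}}{25} \right)} + C$.

At $a = \frac{2}{3}$ the integrand is identically $0$, so $I(\frac{2}{3}) = 0$. The closed form gives $0$, hence $C = 0$.

Setting $a = 2$:
$$I = \log{\left(\frac{81}{25} \right)}.$$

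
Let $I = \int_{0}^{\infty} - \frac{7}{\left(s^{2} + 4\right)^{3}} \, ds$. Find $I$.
$- \frac{21 \pi}{512}$

Begin with the known result
$$J(a) = \int_{0}^{\infty} - \frac{7}{a^{2} + s^{2}} \, ds = - \frac{7 \pi}{2 a}.$$

Differentiating under the integral sign with respect to $a$,
$$\frac{dJ}{da} = \int_{0}^{\infty} \frac{14 a}{\left(a^{2} + s^{2}\right)^{2}} \, ds = \frac{7 \pi}{2 a^{2}},$$
so $\int_{0}^{\infty} - \frac{7}{\left(a^{2} + s^{2}\right)^{2}} \, ds = - \frac{7 \pi}{4 a^{3}}$.

Repeating — each differentiation of $1/(s^2+a^2)^j$ produces $-2ja/(s^2+a^2)^{j+1}$ — and dividing through by $-2ja$ at each step yields, after $2$ differentiations in total,
$$\int_{0}^{\infty} - \frac{7}{\left(a^{2} + s^{2}\right)^{3}} \, ds = - \frac{21 \pi}{16 a^{5}}.$$

Setting $a = 2$:
$$I = - \frac{21 \pi}{512}.$$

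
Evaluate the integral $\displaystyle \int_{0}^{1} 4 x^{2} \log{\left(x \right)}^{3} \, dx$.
$- \frac{8}{27}$

Start from the elementary integral
$$J(a) = \int_{0}^{1} 4 x^{a} \, dx = \frac{4}{a + 1}.$$

Differentiating under the integral sign brings down a factor of $\ln x$:
$$\frac{dJ}{da} = \int_{0}^{1} 4 x^{a} \log{\left(x \right)} \, dx = - \frac{4}{\left(a + 1\right)^{2}}.$$

Repeating $3$ times in total — each differentiation brings down another $\ln x$ — gives
$$\frac{d^{3}J}{da^{3}} = \int_{0}^{1} 4 x^{a} \log{\left(x \right)}^{3} \, dx = - \frac{24}{\left(a + 1\right)^{4}},$$
and the integrand here is exactly the target integrand, so $I = - \frac{24}{\left(a + 1\right)^{4}}$.

Setting $a = 2$:
$$I = - \frac{8}{27}.$$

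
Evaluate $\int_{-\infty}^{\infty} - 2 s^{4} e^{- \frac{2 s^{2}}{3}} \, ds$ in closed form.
$- \frac{27 \sqrt{6} \sqrt{\pi}}{16}$

Consider the simpler parametrised integral
$$J(a) = \int_{-\infty}^{\infty} - 2 e^{- a s^{2}} \, ds = - \frac{2 \sqrt{\pi}}{\sqrt{a}}.$$

Differentiating under the integral sign brings down a factor of $(-s^2)$:
$$\frac{dJ}{da} = \int_{-\infty}^{\infty} 2 s^{2} e^{- a s^{2}} \, ds = \frac{\sqrt{\pi}}{a^{\frac{3}{2}}}.$$

Repeating twice in total — each differentiation brings down another $(-s^2)$ — gives
$$\frac{d^{2}J}{da^{2}} = \int_{-\infty}^{\infty} - 2 s^{4} e^{- a s^{2}} \, ds = - \frac{3 \sqrt{\pi}}{2 a^{\frac{5}{2}}},$$
and the integrand here is exactly the target integrand, so $I = - \frac{3 \sqrt{\pi}}{2 a^{\frac{5}{2}}}$.

Setting $a = \frac{2}{3}$:
$$I = - \frac{27 \sqrt{6} \sqrt{\pi}}{16}.$$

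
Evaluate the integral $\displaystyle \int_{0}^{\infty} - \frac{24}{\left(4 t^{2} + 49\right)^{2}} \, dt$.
$- \frac{3 \pi}{343}$

Recall the elementary integral
$$J(a) = \int_{0}^{\infty} - \frac{3}{2 \left(a^{2} + t^{2}\right)} \, dt = - \frac{3 \pi}{4 a}.$$

Differentiating under the integral sign with respect to $a$,
$$\frac{dJ}{da} = \int_{0}^{\infty} \frac{3 a}{\left(a^{2} + t^{2}\right)^{2}} \, dt = \frac{3 \pi}{4 a^{2}},$$
so $\int_{0}^{\infty} - \frac{3}{2 \left(a^{2} + t^{2}\right)^{2}} \, dt = - \frac{3 \pi}{8 a^{3}}$.

Setting $a = \frac{7}{2}$:
$$I = - \frac{3 \pi}{343}.$$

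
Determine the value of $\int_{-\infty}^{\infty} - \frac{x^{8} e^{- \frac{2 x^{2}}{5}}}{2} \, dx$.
$- \frac{65625 \sqrt{10} \sqrt{\pi}}{1024}$

Consider the simpler parametrised integral
$$J(a) = \int_{-\infty}^{\infty} - \frac{e^{- a x^{2}}}{2} \, dx = - \frac{\sqrt{\pi}}{2 \sqrt{a}}.$$

Differentiating under the integral sign brings down a factor of $(-x^2)$:
$$\frac{dJ}{da} = \int_{-\infty}^{\infty} \frac{x^{2} e^{- a x^{2}}}{2} \, dx = \frac{\sqrt{\pi}}{4 a^{\frac{3}{2}}}.$$

Repeating $4$ times in total — each differentiation brings down another $(-x^2)$ — gives
$$\frac{d^{4}J}{da^{4}} = \int_{-\infty}^{\infty} - \frac{x^{8} e^{- a x^{2}}}{2} \, dx = - \frac{105 \sqrt{\pi}}{32 a^{\frac{9}{2}}},$$
and the integrand here is exactly the target integrand, so $I = - \frac{105 \sqrt{\pi}}{32 a^{\frac{9}{2}}}$.

Setting $a = \frac{2}{5}$:
$$I = - \frac{65625 \sqrt{10} \sqrt{\pi}}{1024}.$$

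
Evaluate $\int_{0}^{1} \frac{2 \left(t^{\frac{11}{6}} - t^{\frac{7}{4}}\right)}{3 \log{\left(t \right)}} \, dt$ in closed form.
$\log{\left(\frac{\sqrt[3]{33} \cdot 34^{\frac{2}{3}}}{33} \right)}$

Introduce a parameter $a$ in the exponent: let $I(a) = \int_{0}^{1} \frac{2 \left(t^{\frac{11}{6}} - t^{a}\right)}{3 \log{\left(t \right)}} \, dt$.

Since $\dfrac{\partial}{\partial a}\,t^{a} = t^{a} \ln t$, the $\ln t$ in the denominator cancels and
$$\frac{dI}{da} = \int_{0}^{1} - \frac{2}{3} t^{a} \, dt = - \frac{2}{3} \left[\frac{t^{a+1}}{a+1}\right]_0^1 = - \frac{2}{3 a + 3}.$$

Integrating with respect to $a$ gives $I(a) = - \frac{2 \log{\left(a + 1 \right)}}{3} - \frac{2 \log{\left(6 \right)}}{3} + \frac{2 \log{\left(17 \right)}}{3} + C$.

At $a = \frac{11}{6}$ the integrand is identically $0$, so $I(\frac{11}{6}) = 0$. The closed form gives $0$, hence $C = 0$.

Setting $a = \frac{7}{4}$:
$$I = \log{\left(\frac{\sqrt[3]{33} \cdot 34^{\frac{2}{3}}}{33} \right)}.$$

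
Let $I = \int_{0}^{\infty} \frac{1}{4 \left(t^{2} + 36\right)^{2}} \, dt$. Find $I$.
$\frac{\pi}{3456}$

Start from the standard arctangent integral
$$J(a) = \int_{0}^{\infty} \frac{1}{4 \left(a^{2} + t^{2}\right)} \, dt = \frac{\pi}{8 a}.$$

Differentiating under the integral sign with respect to $a$,
$$\frac{dJ}{da} = \int_{0}^{\infty} - \frac{a}{2 \left(a^{2} + t^{2}\right)^{2}} \, dt = - \frac{\pi}{8 a^{2}},$$
so $\int_{0}^{\infty} \frac{1}{4 \left(a^{2} + t^{2}\right)^{2}} \, dt = \frac{\pi}{16 a^{3}}$.

Setting $a = 6$:
$$I = \frac{\pi}{3456}.$$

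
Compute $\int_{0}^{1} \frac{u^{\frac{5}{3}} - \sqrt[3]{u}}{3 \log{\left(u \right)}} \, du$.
$\frac{\log{\left(2 \right)}}{3}$

Replace the exponent $\frac{5}{3}$ by a parameter $a$: let $I(a) = \int_{0}^{1} \frac{- \sqrt[3]{u} + u^{a}}{3 \log{\left(u \right)}} \, du$.

Since $\dfrac{\partial}{\partial a}\,u^{a} = u^{a} \ln u$, the $\ln u$ in the denominator cancels and
$$\frac{dI}{da} = \int_{0}^{1} \frac{1}{3} u^{a} \, du = \frac{1}{3} \left[\frac{u^{a+1}}{a+1}\right]_0^1 = \frac{1}{3 \left(a + 1\right)}.$$

Integrating with respect to $a$ gives $I(a) = \log{\left(\frac{\sqrt[3]{6} \sqrt[3]{a + 1}}{2} \right)} + C$.

At $a = \frac{1}{3}$ the integrand is identically $0$, so $I(\frac{1}{3}) = 0$. The closed form gives $0$, hence $C = 0$.

Setting $a = \frac{5}{3}$:
$$I = \frac{\log{\left(2 \right)}}{3}.$$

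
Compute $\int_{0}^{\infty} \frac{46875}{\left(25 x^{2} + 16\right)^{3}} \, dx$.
$\frac{28125 \pi}{16384}$

Start from the standard arctangent integral
$$J(a) = \int_{0}^{\infty} \frac{3}{a^{2} + x^{2}} \, dx = \frac{3 \pi}{2 a}.$$

Differentiating under the integral sign with respect to $a$,
$$\frac{dJ}{da} = \int_{0}^{\infty} - \frac{6 a}{\left(a^{2} + x^{2}\right)^{2}} \, dx = - \frac{3 \pi}{2 a^{2}},$$
so $\int_{0}^{\infty} \frac{3}{\left(a^{2} + x^{2}\right)^{2}} \, dx = \frac{3 \pi}{4 a^{3}}$.

Repeating — each differentiation of $1/(x^2+a^2)^j$ produces $-2ja/(x^2+a^2)^{j+1}$ — and dividing through by $-2ja$ at each step yields, after $2$ differentiations in total,
$$\int_{0}^{\infty} \frac{3}{\left(a^{2} + x^{2}\right)^{3}} \, dx = \frac{9 \pi}{16 a^{5}}.$$

Setting $a = \frac{4}{5}$:
$$I = \frac{28125 \pi}{16384}.$$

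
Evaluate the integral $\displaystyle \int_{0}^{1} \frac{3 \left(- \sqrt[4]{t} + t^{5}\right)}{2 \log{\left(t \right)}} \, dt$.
$\log{\left(\frac{48 \sqrt{30}}{25} \right)}$

Consider the one-parameter family: let $I(a) = \int_{0}^{1} \frac{3 \left(t^{5} - t^{a}\right)}{2 \log{\left(t \right)}} \, dt$.

Since $\dfrac{\partial}{\partial a}\,t^{a} = t^{a} \ln t$, the $\ln t$ in the denominator cancels and
$$\frac{dI}{da} = \int_{0}^{1} - \frac{3}{2} t^{a} \, dt = - \frac{3}{2} \left[\frac{t^{a+1}}{a+1}\right]_0^1 = - \frac{3}{2 a + 2}.$$

Integrating with respect to $a$ gives $I(a) = - \frac{3 \log{\left(a + 1 \right)}}{2} + \frac{3 \log{\left(6 \right)}}{2} + C$.

At $a = 5$ the integrand is identically $0$, so $I(5) = 0$. The closed form gives $0$, hence $C = 0$.

Setting $a = \frac{1}{4}$:
$$I = \log{\left(\frac{48 \sqrt{30}}{25} \right)}.$$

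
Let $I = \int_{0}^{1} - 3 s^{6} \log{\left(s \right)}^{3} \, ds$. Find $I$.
$\frac{18}{2401}$

Start from the elementary integral
$$J(a) = \int_{0}^{1} - 3 s^{a} \, ds = - \frac{3}{a + 1}.$$

Differentiating under the integral sign brings down a factor of $\ln s$:
$$\frac{dJ}{da} = \int_{0}^{1} - 3 s^{a} \log{\left(s \right)} \, ds = \frac{3}{\left(a + 1\right)^{2}}.$$

Repeating $3$ times in total — each differentiation brings down another $\ln s$ — gives
$$\frac{d^{3}J}{da^{3}} = \int_{0}^{1} - 3 s^{a} \log{\left(s \right)}^{3} \, ds = \frac{18}{\left(a + 1\right)^{4}},$$
and the integrand here is exactly the target integrand, so $I = \frac{18}{\left(a + 1\right)^{4}}$.

Setting $a = 6$:
$$I = \frac{18}{2401}.$$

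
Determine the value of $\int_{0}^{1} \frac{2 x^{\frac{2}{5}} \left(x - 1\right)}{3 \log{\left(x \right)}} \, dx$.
$\log{\left(\frac{2 \sqrt[3]{126}}{7} \right)}$

Introduce a parameter $a$ in the exponent: let $I(a) = \int_{0}^{1} \frac{2 \left(x^{\frac{7}{5}} - x^{a}\right)}{3 \log{\left(x \right)}} \, dx$.

Since $\dfrac{\partial}{\partial a}\,x^{a} = x^{a} \ln x$, the $\ln x$ in the denominator cancels and
$$\frac{dI}{da} = \int_{0}^{1} - \frac{2}{3} x^{a} \, dx = - \frac{2}{3} \left[\frac{x^{a+1}}{a+1}\right]_0^1 = - \frac{2}{3 a + 3}.$$

Integrating with respect to $a$ gives $I(a) = - \frac{2 \log{\left(a + 1 \right)}}{3} - \frac{2 \log{\left(5 \right)}}{3} + \frac{2 \log{\left(12 \right)}}{3} + C$.

At $a = \frac{7}{5}$ the integrand is identically $0$, so $I(\frac{7}{5}) = 0$. The closed form gives $0$, hence $C = 0$.

Setting $a = \frac{2}{5}$:
$$I = \log{\left(\frac{2 \sqrt[3]{126}}{7} \right)}.$$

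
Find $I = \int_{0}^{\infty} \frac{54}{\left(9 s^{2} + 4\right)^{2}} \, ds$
$\frac{9 \pi}{16}$

Begin with the known result
$$J(a) = \int_{0}^{\infty} \frac{2}{3 \left(a^{2} + s^{2}\right)} \, ds = \frac{\pi}{3 a}.$$

Differentiating under the integral sign with respect to $a$,
$$\frac{dJ}{da} = \int_{0}^{\infty} - \frac{4 a}{3 \left(a^{2} + s^{2}\right)^{2}} \, ds = - \frac{\pi}{3 a^{2}},$$
so $\int_{0}^{\infty} \frac{2}{3 \left(a^{2} + s^{2}\right)^{2}} \, ds = \frac{\pi}{6 a^{3}}$.

Setting $a = \frac{2}{3}$:
$$I = \frac{9 \pi}{16}.$$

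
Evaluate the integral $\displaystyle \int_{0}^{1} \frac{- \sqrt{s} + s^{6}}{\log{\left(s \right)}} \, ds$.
$\log{\left(\frac{14}{3} \right)}$

Introduce a parameter $a$ in the exponent: let $I(a) = \int_{0}^{1} \frac{s^{6} - s^{a}}{\log{\left(s \right)}} \, ds$.

Since $\dfrac{\partial}{\partial a}\,s^{a} = s^{a} \ln s$, the $\ln s$ in the denominator cancels and
$$\frac{dI}{da} = \int_{0}^{1} -1 s^{a} \, ds = -1 \left[\frac{s^{a+1}}{a+1}\right]_0^1 = - \frac{1}{a + 1}.$$

Integrating with respect to $a$ gives $I(a) = \log{\left(\frac{7}{a + 1} \right)} + C$.

At $a = 6$ the integrand is identically $0$, so $I(6) = 0$. The closed form gives $0$, hence $C = 0$.

Setting $a = \frac{1}{2}$:
$$I = \log{\left(\frac{14}{3} \right)}.$$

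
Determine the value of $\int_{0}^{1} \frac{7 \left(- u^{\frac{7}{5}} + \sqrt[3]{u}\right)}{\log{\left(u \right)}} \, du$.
$\log{\left(\frac{78125}{4782969} \right)}$

Introduce a parameter $a$ in the exponent: let $I(a) = \int_{0}^{1} \frac{7 \left(- u^{\frac{7}{5}} + u^{a}\right)}{\log{\left(u \right)}} \, du$.

Since $\dfrac{\partial}{\partial a}\,u^{a} = u^{a} \ln u$, the $\ln u$ in the denominator cancels and
$$\frac{dI}{da} = \int_{0}^{1} 7 u^{a} \, du = 7 \left[\frac{u^{a+1}}{a+1}\right]_0^1 = \frac{7}{a + 1}.$$

Integrating with respect to $a$ gives $I(a) = \log{\left(\frac{78125 \left(a + 1\right)^{7}}{35831808} \right)} + C$.

At $a = \frac{7}{5}$ the integrand is identically $0$, so $I(\frac{7}{5}) = 0$. The closed form gives $0$, hence $C = 0$.

Setting $a = \frac{1}{3}$:
$$I = \log{\left(\frac{78125}{4782969} \right)}.$$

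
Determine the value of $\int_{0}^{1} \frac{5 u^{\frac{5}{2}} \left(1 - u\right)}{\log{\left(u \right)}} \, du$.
$- \log{\left(\frac{59049}{16807} \right)}$

Introduce a parameter $a$ in the exponent: let $I(a) = \int_{0}^{1} \frac{5 \left(u^{\frac{5}{2}} - u^{a}\right)}{\log{\left(u \right)}} \, du$.

Since $\dfrac{\partial}{\partial a}\,u^{a} = u^{a} \ln u$, the $\ln u$ in the denominator cancels and
$$\frac{dI}{da} = \int_{0}^{1} -5 u^{a} \, du = -5 \left[\frac{u^{a+1}}{a+1}\right]_0^1 = - \frac{5}{a + 1}.$$

Integrating with respect to $a$ gives $I(a) = - \log{\left(\frac{32 \left(a + 1\right)^{5}}{16807} \right)} + C$.

At $a = \frac{5}{2}$ the integrand is identically $0$, so $I(\frac{5}{2}) = 0$. The closed form gives $0$, hence $C = 0$.

Setting $a = \frac{7}{2}$:
$$I = - \log{\left(\frac{59049}{16807} \right)}.$$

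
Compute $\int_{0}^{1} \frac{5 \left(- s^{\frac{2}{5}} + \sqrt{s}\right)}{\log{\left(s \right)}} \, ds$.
$- \log{\left(\frac{537824}{759375} \right)}$

Replace the exponent $\frac{2}{5}$ by a parameter $a$: let $I(a) = \int_{0}^{1} \frac{5 \left(\sqrt{s} - s^{a}\right)}{\log{\left(s \right)}} \, ds$.

Since $\dfrac{\partial}{\partial a}\,s^{a} = s^{a} \ln s$, the $\ln s$ in the denominator cancels and
$$\frac{dI}{da} = \int_{0}^{1} -5 s^{a} \, ds = -5 \left[\frac{s^{a+1}}{a+1}\right]_0^1 = - \frac{5}{a + 1}.$$

Integrating with respect to $a$ gives $I(a) = - \log{\left(\frac{32 \left(a + 1\right)^{5}}{243} \right)} + C$.

At $a = \frac{1}{2}$ the integrand is identically $0$, so $I(\frac{1}{2}) = 0$. The closed form gives $0$, hence $C = 0$.

Setting $a = \frac{2}{5}$:
$$I = - \log{\left(\frac{537824}{759375} \right)}.$$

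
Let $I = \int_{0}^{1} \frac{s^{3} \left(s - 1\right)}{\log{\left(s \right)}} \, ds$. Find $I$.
$\log{\left(\frac{5}{4} \right)}$

Replace the exponent $4$ by a parameter $a$: let $I(a) = \int_{0}^{1} \frac{- s^{3} + s^{a}}{\log{\left(s \right)}} \, ds$.

Since $\dfrac{\partial}{\partial a}\,s^{a} = s^{a} \ln s$, the $\ln s$ in the denominator cancels and
$$\frac{dI}{da} = \int_{0}^{1} s^{a} \, ds = \left[\frac{s^{a+1}}{a+1}\right]_0^1 = \frac{1}{a + 1}.$$

Integrating with respect to $a$ gives $I(a) = \log{\left(\frac{a}{4} + \frac{1}{4} \right)} + C$.

At $a = 3$ the integrand is identically $0$, so $I(3) = 0$. The closed form gives $0$, hence $C = 0$.

Setting $a = 4$:
$$I = \log{\left(\frac{5}{4} \right)}.$$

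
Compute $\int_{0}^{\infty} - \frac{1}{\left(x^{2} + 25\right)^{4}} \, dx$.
$- \frac{\pi}{500000}$

Begin with the known result
$$J(a) = \int_{0}^{\infty} - \frac{1}{a^{2} + x^{2}} \, dx = - \frac{\pi}{2 a}.$$

Differentiating under the integral sign with respect to $a$,
$$\frac{dJ}{da} = \int_{0}^{\infty} \frac{2 a}{\left(a^{2} + x^{2}\right)^{2}} \, dx = \frac{\pi}{2 a^{2}},$$
so $\int_{0}^{\infty} - \frac{1}{\left(a^{2} + x^{2}\right)^{2}} \, dx = - \frac{\pi}{4 a^{3}}$.

Repeating — each differentiation of $1/(x^2+a^2)^j$ produces $-2ja/(x^2+a^2)^{j+1}$ — and dividing through by $-2ja$ at each step yields, after $3$ differentiations in total,
$$\int_{0}^{\infty} - \frac{1}{\left(a^{2} + x^{2}\right)^{4}} \, dx = - \frac{5 \pi}{32 a^{7}}.$$

Setting $a = 5$:
$$I = - \frac{\pi}{500000}.$$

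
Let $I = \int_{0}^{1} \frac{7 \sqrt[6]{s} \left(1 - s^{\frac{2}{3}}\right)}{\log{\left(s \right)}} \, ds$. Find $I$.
$\log{\left(\frac{823543}{19487171} \right)}$

Replace the exponent $\frac{1}{6}$ by a parameter $a$: let $I(a) = \int_{0}^{1} \frac{7 \left(- s^{\frac{5}{6}} + s^{a}\right)}{\log{\left(s \right)}} \, ds$.

Since $\dfrac{\partial}{\partial a}\,s^{a} = s^{a} \ln s$, the $\ln s$ in the denominator cancels and
$$\frac{dI}{da} = \int_{0}^{1} 7 s^{a} \, ds = 7 \left[\frac{s^{a+1}}{a+1}\right]_0^1 = \frac{7}{a + 1}.$$

Integrating with respect to $a$ gives $I(a) = \log{\left(\frac{279936 \left(a + 1\right)^{7}}{19487171} \right)} + C$.

At $a = \frac{5}{6}$ the integrand is identically $0$, so $I(\frac{5}{6}) = 0$. The closed form gives $0$, hence $C = 0$.

Setting $a = \frac{1}{6}$:
$$I = \log{\left(\frac{823543}{19487171} \right)}.$$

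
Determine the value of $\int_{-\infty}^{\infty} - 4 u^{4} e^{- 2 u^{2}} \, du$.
$- \frac{3 \sqrt{2} \sqrt{\pi}}{8}$

Begin with the known integral
$$J(a) = \int_{-\infty}^{\infty} - 4 e^{- a u^{2}} \, du = - \frac{4 \sqrt{\pi}}{\sqrt{a}}.$$

Differentiating under the integral sign brings down a factor of $(-u^2)$:
$$\frac{dJ}{da} = \int_{-\infty}^{\infty} 4 u^{2} e^{- a u^{2}} \, du = \frac{2 \sqrt{\pi}}{a^{\frac{3}{2}}}.$$

Repeating twice in total — each differentiation brings down another $(-u^2)$ — gives
$$\frac{d^{2}J}{da^{2}} = \int_{-\infty}^{\infty} - 4 u^{4} e^{- a u^{2}} \, du = - \frac{3 \sqrt{\pi}}{a^{\frac{5}{2}}},$$
and the integrand here is exactly the target integrand, so $I = - \frac{3 \sqrt{\pi}}{a^{\frac{5}{2}}}$.

Setting $a = 2$:
$$I = - \frac{3 \sqrt{2} \sqrt{\pi}}{8}.$$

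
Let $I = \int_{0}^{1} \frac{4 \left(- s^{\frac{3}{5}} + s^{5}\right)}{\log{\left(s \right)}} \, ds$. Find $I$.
$\log{\left(\frac{50625}{256} \right)}$

Consider the one-parameter family: let $I(a) = \int_{0}^{1} \frac{4 \left(s^{5} - s^{a}\right)}{\log{\left(s \right)}} \, ds$.

Since $\dfrac{\partial}{\partial a}\,s^{a} = s^{a} \ln s$, the $\ln s$ in the denominator cancels and
$$\frac{dI}{da} = \int_{0}^{1} -4 s^{a} \, ds = -4 \left[\frac{s^{a+1}}{a+1}\right]_0^1 = - \frac{4}{a + 1}.$$

Integrating with respect to $a$ gives $I(a) = \log{\left(\frac{1296}{\left(a + 1\right)^{4}} \right)} + C$.

At $a = 5$ the integrand is identically $0$, so $I(5) = 0$. The closed form gives $0$, hence $C = 0$.

Setting $a = \frac{3}{5}$:
$$I = \log{\left(\frac{50625}{256} \right)}.$$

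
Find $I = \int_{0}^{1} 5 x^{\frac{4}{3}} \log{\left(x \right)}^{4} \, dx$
$\frac{29160}{16807}$

Start from the elementary integral
$$J(a) = \int_{0}^{1} 5 x^{a} \, dx = \frac{5}{a + 1}.$$

Differentiating under the integral sign brings down a factor of $\ln x$:
$$\frac{dJ}{da} = \int_{0}^{1} 5 x^{a} \log{\left(x \right)} \, dx = - \frac{5}{\left(a + 1\right)^{2}}.$$

Repeating $4$ times in total — each differentiation brings down another $\ln x$ — gives
$$\frac{d^{4}J}{da^{4}} = \int_{0}^{1} 5 x^{a} \log{\left(x \right)}^{4} \, dx = \frac{120}{\left(a + 1\right)^{5}},$$
and the integrand here is exactly the target integrand, so $I = \frac{120}{\left(a + 1\right)^{5}}$.

Setting $a = \frac{4}{3}$:
$$I = \frac{29160}{16807}.$$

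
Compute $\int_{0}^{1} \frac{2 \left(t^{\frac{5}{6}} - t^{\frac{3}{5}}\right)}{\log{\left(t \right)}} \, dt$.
$- \log{\left(\frac{2304}{3025} \right)}$

Consider the one-parameter family: let $I(a) = \int_{0}^{1} \frac{2 \left(t^{\frac{5}{6}} - t^{a}\right)}{\log{\left(t \right)}} \, dt$.

Since $\dfrac{\partial}{\partial a}\,t^{a} = t^{a} \ln t$, the $\ln t$ in the denominator cancels and
$$\frac{dI}{da} = \int_{0}^{1} -2 t^{a} \, dt = -2 \left[\frac{t^{a+1}}{a+1}\right]_0^1 = - \frac{2}{a + 1}.$$

Integrating with respect to $a$ gives $I(a) = - \log{\left(\frac{36 \left(a + 1\right)^{2}}{121} \right)} + C$.

At $a = \frac{5}{6}$ the integrand is identically $0$, so $I(\frac{5}{6}) = 0$. The closed form gives $0$, hence $C = 0$.

Setting $a = \frac{3}{5}$:
$$I = - \log{\left(\frac{2304}{3025} \right)}.$$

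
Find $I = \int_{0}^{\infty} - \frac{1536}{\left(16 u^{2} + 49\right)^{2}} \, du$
$- \frac{96 \pi}{343}$

Start from the standard arctangent integral
$$J(a) = \int_{0}^{\infty} - \frac{6}{a^{2} + u^{2}} \, du = - \frac{3 \pi}{a}.$$

Differentiating under the integral sign with respect to $a$,
$$\frac{dJ}{da} = \int_{0}^{\infty} \frac{12 a}{\left(a^{2} + u^{2}\right)^{2}} \, du = \frac{3 \pi}{a^{2}},$$
so $\int_{0}^{\infty} - \frac{6}{\left(a^{2} + u^{2}\right)^{2}} \, du = - \frac{3 \pi}{2 a^{3}}$.

Setting $a = \frac{7}{4}$:
$$I = - \frac{96 \pi}{343}.$$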